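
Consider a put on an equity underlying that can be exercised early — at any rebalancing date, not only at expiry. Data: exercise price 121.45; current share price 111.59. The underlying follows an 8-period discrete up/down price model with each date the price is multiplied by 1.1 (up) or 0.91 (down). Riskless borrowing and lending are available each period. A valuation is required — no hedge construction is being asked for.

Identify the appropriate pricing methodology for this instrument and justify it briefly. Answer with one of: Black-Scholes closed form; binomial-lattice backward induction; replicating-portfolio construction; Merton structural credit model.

Key observation: early exercise of the strike-121.45 put must be checked at each of the 8 dates (spot 111.59), which forces a node-by-node comparison of intrinsic and continuation value backward from expiry.

framework: binomial-lattice backward induction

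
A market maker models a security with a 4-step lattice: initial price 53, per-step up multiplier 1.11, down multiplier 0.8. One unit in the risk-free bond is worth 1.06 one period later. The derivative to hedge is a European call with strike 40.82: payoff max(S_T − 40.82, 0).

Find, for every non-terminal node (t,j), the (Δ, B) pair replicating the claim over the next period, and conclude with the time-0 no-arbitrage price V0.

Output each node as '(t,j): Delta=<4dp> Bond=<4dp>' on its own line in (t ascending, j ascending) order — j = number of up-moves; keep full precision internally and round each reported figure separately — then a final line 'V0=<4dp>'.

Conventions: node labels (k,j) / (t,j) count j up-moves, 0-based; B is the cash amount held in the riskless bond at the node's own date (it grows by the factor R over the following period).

Under the risk-neutral measure, an up-move has probability p* = (R−d)/(u−d) = 0.8387 and values discount at R = 1.06.
At maturity the claim pays: V(4,0)=0.0000, V(4,1)=0.0000, V(4,2)=0.9728, V(4,3)=17.1676, V(4,4)=39.6377
Node (3,0) S=27.1360: V=(p*·0.0000+(1−p*)·0.0000)/1.06=0.0000; Δ=(0.0000−0.0000)/(30.1210−21.7088)=0.0000; B=V−Δ·S=0.0000
Node (3,1) S=37.6512: V=(p*·0.9728+(1−p*)·0.0000)/1.06=0.7697; Δ=(0.9728−0.0000)/(41.7928−30.1210)=0.0833; B=V−Δ·S=-2.3684
Node (3,2) S=52.2410: V=(p*·17.1676+(1−p*)·0.9728)/1.06=13.7316; Δ=(17.1676−0.9728)/(57.9876−41.7928)=1.0000; B=V−Δ·S=-38.5094
Node (3,3) S=72.4844: V=(p*·39.6377+(1−p*)·17.1676)/1.06=33.9750; Δ=(39.6377−17.1676)/(80.4577−57.9876)=1.0000; B=V−Δ·S=-38.5094
Node (2,0) S=33.9200: V=(p*·0.7697+(1−p*)·0.0000)/1.06=0.6090; Δ=(0.7697−0.0000)/(37.6512−27.1360)=0.0732; B=V−Δ·S=-1.8740
Node (2,1) S=47.0640: V=(p*·13.7316+(1−p*)·0.7697)/1.06=10.9821; Δ=(13.7316−0.7697)/(52.2410−37.6512)=0.8884; B=V−Δ·S=-30.8304
Node (2,2) S=65.3013: V=(p*·33.9750+(1−p*)·13.7316)/1.06=28.9716; Δ=(33.9750−13.7316)/(72.4844−52.2410)=1.0000; B=V−Δ·S=-36.3297
Node (1,0) S=42.4000: V=(p*·10.9821+(1−p*)·0.6090)/1.06=8.7821; Δ=(10.9821−0.6090)/(47.0640−33.9200)=0.7892; B=V−Δ·S=-24.6793
Node (1,1) S=58.8300: V=(p*·28.9716+(1−p*)·10.9821)/1.06=24.5944; Δ=(28.9716−10.9821)/(65.3013−47.0640)=0.9864; B=V−Δ·S=-33.4365
Node (0,0) S=53.0000: V=(p*·24.5944+(1−p*)·8.7821)/1.06=20.7963; Δ=(24.5944−8.7821)/(58.8300−42.4000)=0.9624; B=V−Δ·S=-30.2114
Sanity check at the root: Δ(0,0)·S0 + B(0,0) reproduces V0 = 20.7963.

(0,0): Delta=0.9624 Bond=-30.2114
(1,0): Delta=0.7892 Bond=-24.6793
(1,1): Delta=0.9864 Bond=-33.4365
(2,0): Delta=0.0732 Bond=-1.8740
(2,1): Delta=0.8884 Bond=-30.8304
(2,2): Delta=1.0000 Bond=-36.3297
(3,0): Delta=0.0000 Bond=0.0000
(3,1): Delta=0.0833 Bond=-2.3684
(3,2): Delta=1.0000 Bond=-38.5094
(3,3): Delta=1.0000 Bond=-38.5094
V0=20.7963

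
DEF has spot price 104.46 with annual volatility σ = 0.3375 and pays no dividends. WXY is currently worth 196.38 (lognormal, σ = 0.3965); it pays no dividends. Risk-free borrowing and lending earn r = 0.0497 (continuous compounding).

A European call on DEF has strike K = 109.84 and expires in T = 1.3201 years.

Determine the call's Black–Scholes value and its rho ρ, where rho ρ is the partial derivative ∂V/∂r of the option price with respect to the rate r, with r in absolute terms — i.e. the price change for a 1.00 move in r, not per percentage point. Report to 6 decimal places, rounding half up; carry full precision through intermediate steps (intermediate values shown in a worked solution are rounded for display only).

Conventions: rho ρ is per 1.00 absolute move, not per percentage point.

σ√T = 0.3375·√1.3201 = 0.387773
d₁ = (ln(S/K) + (r+σ²/2)T) / (σ√T) = (ln(104.46/109.84) + (0.0497+0.3375²/2)·1.3201) / 0.387773 = (-0.050221 + 0.140793) / 0.387773 = 0.233570
d₂ = d₁ − σ√T = 0.233570 − 0.387773 = -0.154202
e^{−rT} = 0.936497
N(d₁) = 0.592341,  N(d₂) = 0.438725
Call price V = S·N(d₁) − K·e^{−rT}·N(d₂) = 61.875918 − 45.129389 = 16.746529
ρ = K·T·e^{−rT}·N(d₂) = 59.575307

price = 16.746529
ρ = 59.575307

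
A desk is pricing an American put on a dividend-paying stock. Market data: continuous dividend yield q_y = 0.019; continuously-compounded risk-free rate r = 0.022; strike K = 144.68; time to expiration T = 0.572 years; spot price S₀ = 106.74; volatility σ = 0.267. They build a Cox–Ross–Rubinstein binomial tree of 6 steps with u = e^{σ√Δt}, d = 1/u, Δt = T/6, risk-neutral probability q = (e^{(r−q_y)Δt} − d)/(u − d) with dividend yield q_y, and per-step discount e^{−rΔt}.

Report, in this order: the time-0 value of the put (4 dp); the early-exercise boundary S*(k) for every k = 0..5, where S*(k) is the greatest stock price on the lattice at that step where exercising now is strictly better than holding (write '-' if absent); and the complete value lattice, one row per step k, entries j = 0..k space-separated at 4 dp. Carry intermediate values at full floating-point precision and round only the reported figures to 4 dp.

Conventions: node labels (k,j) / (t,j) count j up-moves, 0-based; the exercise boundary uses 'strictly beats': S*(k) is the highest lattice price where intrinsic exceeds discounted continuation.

price = 38.3109
boundary = - 98.2934 90.5152 98.2934 106.7400 115.9124
tree:
38.3109
46.3866 29.7690
54.1648 37.9613 21.0642
61.3275 46.3866 29.0409 12.5540
67.9234 54.1648 37.9400 19.5706 5.0420
73.9974 61.3275 46.3866 28.7676 9.7378 0.0000
79.5907 67.9234 54.1648 37.9400 18.8069 0.0000 0.0000

Δt=0.09533  u=1.08593  d=0.92087  q=0.48113  discount=0.99790
step 6 (expiry): payoffs max(K−S,0) = 79.5907 67.9234 54.1648 37.9400 18.8069 0.0000 0.0000
step 5: (k=5,j=0): S=70.6826, K−S=73.9974, hold=73.8221 ⇒ V=73.9974 exercise | (k=5,j=1): S=83.3525, K−S=61.3275, hold=61.1752 ⇒ V=61.3275 exercise | (k=5,j=2): S=98.2934, K−S=46.3866, hold=46.2614 ⇒ V=46.3866 exercise | (k=5,j=3): S=115.9124, K−S=28.7676, hold=28.6742 ⇒ V=28.7676 exercise | (k=5,j=4): S=136.6897, K−S=7.9903, hold=9.7378 ⇒ V=9.7378 continue | (k=5,j=5): S=161.1913, K−S=0.0000, hold=0.0000 ⇒ V=0.0000 continue  boundary S*=115.9124
step 4: (k=4,j=0): S=76.7566, K−S=67.9234, hold=67.7592 ⇒ V=67.9234 exercise | (k=4,j=1): S=90.5152, K−S=54.1648, hold=54.0255 ⇒ V=54.1648 exercise | (k=4,j=2): S=106.7400, K−S=37.9400, hold=37.8300 ⇒ V=37.9400 exercise | (k=4,j=3): S=125.8731, K−S=18.8069, hold=19.5706 ⇒ V=19.5706 continue | (k=4,j=4): S=148.4358, K−S=0.0000, hold=5.0420 ⇒ V=5.0420 continue  boundary S*=106.7400
step 3: (k=3,j=0): S=83.3525, K−S=61.3275, hold=61.1752 ⇒ V=61.3275 exercise | (k=3,j=1): S=98.2934, K−S=46.3866, hold=46.2614 ⇒ V=46.3866 exercise | (k=3,j=2): S=115.9124, K−S=28.7676, hold=29.0409 ⇒ V=29.0409 continue | (k=3,j=3): S=136.6897, K−S=7.9903, hold=12.5540 ⇒ V=12.5540 continue  boundary S*=98.2934
step 2: (k=2,j=0): S=90.5152, K−S=54.1648, hold=54.0255 ⇒ V=54.1648 exercise | (k=2,j=1): S=106.7400, K−S=37.9400, hold=37.9613 ⇒ V=37.9613 continue | (k=2,j=2): S=125.8731, K−S=18.8069, hold=21.0642 ⇒ V=21.0642 continue  boundary S*=90.5152
step 1: (k=1,j=0): S=98.2934, K−S=46.3866, hold=46.2716 ⇒ V=46.3866 exercise | (k=1,j=1): S=115.9124, K−S=28.7676, hold=29.7690 ⇒ V=29.7690 continue  boundary S*=98.2934
step 0: (k=0,j=0): S=106.7400, K−S=37.9400, hold=38.3109 ⇒ V=38.3109 continue  boundary S*=-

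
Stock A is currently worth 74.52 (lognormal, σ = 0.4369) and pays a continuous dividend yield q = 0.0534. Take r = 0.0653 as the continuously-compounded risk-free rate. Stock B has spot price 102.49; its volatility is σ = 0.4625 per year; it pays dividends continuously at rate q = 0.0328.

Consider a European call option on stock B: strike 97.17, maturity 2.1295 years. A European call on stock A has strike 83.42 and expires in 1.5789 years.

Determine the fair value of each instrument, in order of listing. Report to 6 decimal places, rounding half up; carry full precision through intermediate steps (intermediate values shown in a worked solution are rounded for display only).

[stock B call K=97.17]
σ√T = 0.4625·√2.1295 = 0.674917
d₁ = (ln(S/K) + (r−q+σ²/2)T) / (σ√T) = (ln(102.49/97.17) + (0.0653−0.0328+0.4625²/2)·2.1295) / 0.674917 = (0.053303 + 0.296965) / 0.674917 = 0.518980
d₂ = d₁ − σ√T = 0.518980 − 0.674917 = -0.155937
e^{−rT} = 0.870179
e^{−qT} = 0.932536
N(d₁) = 0.698113,  N(d₂) = 0.438041
price = S·e^{−qT}·N(d₁) − K·e^{−rT}·N(d₂) = 66.722544 − 37.038707 = 29.683837
[stock A call K=83.42]
σ√T = 0.4369·√1.5789 = 0.548984
d₁ = (ln(S/K) + (r−q+σ²/2)T) / (σ√T) = (ln(74.52/83.42) + (0.0653−0.0534+0.4369²/2)·1.5789) / 0.548984 = (-0.112821 + 0.169480) / 0.548984 = 0.103209
d₂ = d₁ − σ√T = 0.103209 − 0.548984 = -0.445775
e^{−rT} = 0.902035
e^{−qT} = 0.919143
N(d₁) = 0.541101,  N(d₂) = 0.327880
price = S·e^{−qT}·N(d₁) − K·e^{−rT}·N(d₂) = 37.062495 − 24.672224 = 12.390271

price(stock B call K=97.17) = 29.683837
price(stock A call K=83.42) = 12.390271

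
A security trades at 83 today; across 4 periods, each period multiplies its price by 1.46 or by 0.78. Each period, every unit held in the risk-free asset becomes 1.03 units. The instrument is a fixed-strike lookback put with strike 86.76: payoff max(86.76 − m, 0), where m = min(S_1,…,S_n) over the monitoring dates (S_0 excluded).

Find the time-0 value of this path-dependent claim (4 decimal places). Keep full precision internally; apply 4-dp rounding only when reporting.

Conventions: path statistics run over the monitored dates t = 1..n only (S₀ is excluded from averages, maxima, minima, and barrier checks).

With p* = (R−d)/(u−d) = 0.3676, sum probability × payoff across the paths and divide by R^4.
Enumerate all 2^4 = 16 price paths (U = up ×1.46, D = down ×0.78); each path with k up-moves has probability p*^k·(1−p*)^(4−k).
DDDD: m=30.7225, payoff=56.0375, prob=0.159896
UDDD: m=57.5062, payoff=29.2538, prob=0.092963
DUDD: m=57.5062, payoff=29.2538, prob=0.092963
UUDD: m=107.6398, payoff=0.0000, prob=0.054048
DDUD: m=50.4972, payoff=36.2628, prob=0.092963
UDUD: m=94.5204, payoff=0.0000, prob=0.054048
DUUD: m=64.7400, payoff=22.0200, prob=0.054048
UUUD: m=121.1800, payoff=0.0000, prob=0.031423
DDDU: m=39.3878, payoff=47.3722, prob=0.092963
UDDU: m=73.7259, payoff=13.0341, prob=0.054048
DUDU: m=64.7400, payoff=22.0200, prob=0.054048
UUDU: m=121.1800, payoff=0.0000, prob=0.031423
DDUU: m=50.4972, payoff=36.2628, prob=0.054048
UDUU: m=94.5204, payoff=0.0000, prob=0.031423
DUUU: m=64.7400, payoff=22.0200, prob=0.031423
UUUU: m=121.1800, payoff=0.0000, prob=0.018269
Price = Σ prob·payoff / R^4 = 27.910805 / 1.125509 = 24.7984

price = 24.7984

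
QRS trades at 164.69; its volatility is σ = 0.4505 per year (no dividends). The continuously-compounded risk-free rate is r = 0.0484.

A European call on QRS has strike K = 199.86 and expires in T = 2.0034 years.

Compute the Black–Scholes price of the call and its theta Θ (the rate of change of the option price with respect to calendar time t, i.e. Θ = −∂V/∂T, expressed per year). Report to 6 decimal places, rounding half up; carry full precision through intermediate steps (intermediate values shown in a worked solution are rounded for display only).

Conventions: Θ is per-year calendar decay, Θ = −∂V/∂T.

σ√T = 0.4505·√2.0034 = 0.637645
d₁ = (ln(S/K) + (r+σ²/2)T) / (σ√T) = (ln(164.69/199.86) + (0.0484+0.4505²/2)·2.0034) / 0.637645 = (-0.193552 + 0.300260) / 0.637645 = 0.167347
d₂ = d₁ − σ√T = 0.167347 − 0.637645 = -0.470298
e^{−rT} = 0.907588
N(d₁) = 0.566451,  N(d₂) = 0.319071
Call price V = S·N(d₁) − K·e^{−rT}·N(d₂) = 93.288868 − 57.876486 = 35.412382
φ(d₁) = (1/√(2π))·e^{−d₁²/2} = 0.393395
Θ = −S·φ(d₁)·σ/(2√T) − r·K·e^{−rT}·N(d₂) = −10.310437 − 2.801222 = -13.111659

price = 35.412382
Θ = -13.111659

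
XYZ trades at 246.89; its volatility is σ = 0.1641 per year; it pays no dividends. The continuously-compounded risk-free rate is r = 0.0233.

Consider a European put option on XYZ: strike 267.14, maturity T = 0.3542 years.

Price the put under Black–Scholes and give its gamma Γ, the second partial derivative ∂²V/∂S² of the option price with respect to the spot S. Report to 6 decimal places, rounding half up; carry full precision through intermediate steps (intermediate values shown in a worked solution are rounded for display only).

price = 21.486011
Γ = 0.013185

σ√T = 0.1641·√0.3542 = 0.097664
d₁ = (ln(S/K) + (r+σ²/2)T) / (σ√T) = (ln(246.89/267.14) + (0.0233+0.1641²/2)·0.3542) / 0.097664 = (-0.078830 + 0.013022) / 0.097664 = -0.673823
d₂ = d₁ − σ√T = -0.673823 − 0.097664 = -0.771487
e^{−rT} = 0.991781
N(−d₁) = 0.749788,  N(−d₂) = 0.779791
Put price V = K·e^{−rT}·N(−d₂) − S·N(−d₁) = 206.601205 − 185.115194 = 21.486011
φ(d₁) = (1/√(2π))·e^{−d₁²/2} = 0.317919
Γ = φ(d₁) / (S·σ·√T) = 0.013185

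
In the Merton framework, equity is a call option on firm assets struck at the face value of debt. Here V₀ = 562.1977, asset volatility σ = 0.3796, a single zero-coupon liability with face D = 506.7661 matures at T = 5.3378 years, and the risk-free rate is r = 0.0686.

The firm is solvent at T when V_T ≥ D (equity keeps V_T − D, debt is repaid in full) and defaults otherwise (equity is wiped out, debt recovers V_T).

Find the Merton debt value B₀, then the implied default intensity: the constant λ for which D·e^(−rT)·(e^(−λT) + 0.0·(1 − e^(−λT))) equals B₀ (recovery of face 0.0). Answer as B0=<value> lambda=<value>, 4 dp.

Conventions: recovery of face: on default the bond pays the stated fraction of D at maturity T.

B0=282.0441 lambda=0.0412

With assets at 562.1977 and a single debt payment of 506.7661 at 5.3378 years:
d₁ = [ln(V₀/D) + (r + σ²/2)T] / (σ√T)
   = [ln(562.1977/506.7661) + (0.0686 + 0.5·0.3796²)·5.3378] / (0.3796·√5.3378)
   = [0.103804 + 0.750751] / 0.877016 = 0.974390
d₂ = d₁ − σ√T = 0.974390 − 0.877016 = 0.097374
N(d₁) = 0.835069,  N(d₂) = 0.538785,  e^(−rT) = 0.693383
E₀ = V₀·N(d₁) − D·e^(−rT)·N(d₂)
   = 562.1977·0.835069 − 506.7661·0.693383·0.538785 = 280.153627
B₀ = V₀ − E₀ = 562.1977 − 280.153627 = 282.044073
e^(−λT) = (B₀·e^(rT)/D − 0)/(1 − 0) = (282.0441·1.442205/506.7661 − 0)/1 = 0.80266886
λ = −ln(0.80266886)/5.3378 = 0.041180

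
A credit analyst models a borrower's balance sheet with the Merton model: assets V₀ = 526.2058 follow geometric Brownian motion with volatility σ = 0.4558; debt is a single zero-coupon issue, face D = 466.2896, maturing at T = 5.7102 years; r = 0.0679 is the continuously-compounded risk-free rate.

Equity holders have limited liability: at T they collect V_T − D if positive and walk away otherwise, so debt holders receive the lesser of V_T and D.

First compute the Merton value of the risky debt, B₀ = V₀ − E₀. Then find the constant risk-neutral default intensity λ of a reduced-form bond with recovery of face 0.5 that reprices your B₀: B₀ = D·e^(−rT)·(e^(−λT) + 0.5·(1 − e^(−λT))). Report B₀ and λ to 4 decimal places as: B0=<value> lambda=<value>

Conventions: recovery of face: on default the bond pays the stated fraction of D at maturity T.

Work the structural quantities from V₀ = 526.2058 against face 466.2896:
d₁ = [ln(V₀/D) + (r + σ²/2)T] / (σ√T)
   = [ln(526.2058/466.2896) + (0.0679 + 0.5·0.4558²)·5.7102] / (0.4558·√5.7102)
   = [0.120885 + 0.980880] / 1.089181 = 1.011554
d₂ = d₁ − σ√T = 1.011554 − 1.089181 = -0.077627
N(d₁) = 0.844124,  N(d₂) = 0.469063,  e^(−rT) = 0.678601
E₀ = V₀·N(d₁) − D·e^(−rT)·N(d₂)
   = 526.2058·0.844124 − 466.2896·0.678601·0.469063 = 295.760313
B₀ = V₀ − E₀ = 526.2058 − 295.760313 = 230.445487
e^(−λT) = (B₀·e^(rT)/D − 0.5)/(1 − 0.5) = (230.4455·1.473621/466.2896 − 0.5)/0.5 = 0.45655965
λ = −ln(0.45655965)/5.7102 = 0.137304

B0=230.4455 lambda=0.1373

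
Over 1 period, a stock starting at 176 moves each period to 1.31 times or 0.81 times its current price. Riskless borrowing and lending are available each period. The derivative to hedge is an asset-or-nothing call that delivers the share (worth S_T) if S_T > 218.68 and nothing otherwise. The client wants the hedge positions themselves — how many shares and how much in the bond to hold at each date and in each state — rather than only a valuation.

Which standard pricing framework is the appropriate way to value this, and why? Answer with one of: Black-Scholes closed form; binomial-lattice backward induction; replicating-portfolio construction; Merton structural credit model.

Key observation: the mandate to exhibit the hedge at every date and state singles out the replicating-portfolio construction on the 1-period tree with factors 1.31 and 0.81 from 176.

framework: replicating-portfolio construction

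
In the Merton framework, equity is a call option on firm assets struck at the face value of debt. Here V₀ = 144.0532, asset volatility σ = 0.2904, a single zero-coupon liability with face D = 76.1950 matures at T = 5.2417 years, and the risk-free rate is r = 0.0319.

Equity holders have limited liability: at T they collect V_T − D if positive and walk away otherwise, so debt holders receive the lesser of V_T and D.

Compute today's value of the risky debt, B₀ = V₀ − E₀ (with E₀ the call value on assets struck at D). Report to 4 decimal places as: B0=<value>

With assets at 144.0532 and a single debt payment of 76.1950 at 5.2417 years:
d₁ = [ln(V₀/D) + (r + σ²/2)T] / (σ√T)
   = [ln(144.0532/76.1950) + (0.0319 + 0.5·0.2904²)·5.2417] / (0.2904·√5.2417)
   = [0.636887 + 0.388232] / 0.664864 = 1.541848
d₂ = d₁ − σ√T = 1.541848 − 0.664864 = 0.876984
N(d₁) = 0.938445,  N(d₂) = 0.809752,  e^(−rT) = 0.846022
E₀ = V₀·N(d₁) − D·e^(−rT)·N(d₂)
   = 144.0532·0.938445 − 76.1950·0.846022·0.809752 = 82.987201
B₀ = V₀ − E₀ = 144.0532 − 82.987201 = 61.065999

B0=61.0660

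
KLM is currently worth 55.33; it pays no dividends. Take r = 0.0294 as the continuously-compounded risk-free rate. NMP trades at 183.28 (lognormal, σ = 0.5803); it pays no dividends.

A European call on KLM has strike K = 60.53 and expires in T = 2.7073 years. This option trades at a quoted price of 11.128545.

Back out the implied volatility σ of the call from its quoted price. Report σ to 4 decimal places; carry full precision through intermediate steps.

sigma = 0.3161

At σ = 0.3161 the Black–Scholes value reproduces the quote:
σ√T = 0.3161·√2.7073 = 0.520107
d₁ = (ln(S/K) + (r+σ²/2)T) / (σ√T) = (ln(55.33/60.53) + (0.0294+0.3161²/2)·2.7073) / 0.520107 = (-0.089824 + 0.214850) / 0.520107 = 0.240386
d₂ = d₁ − σ√T = 0.240386 − 0.520107 = -0.279721
e^{−rT} = 0.923491
N(d₁) = 0.594984,  N(d₂) = 0.389846
V = S·N(d₁) − K·e^{−rT}·N(d₂) = 32.920490 − 21.791945 = 11.128545 (the quoted price), and the Black–Scholes price is strictly increasing in σ, so σ is unique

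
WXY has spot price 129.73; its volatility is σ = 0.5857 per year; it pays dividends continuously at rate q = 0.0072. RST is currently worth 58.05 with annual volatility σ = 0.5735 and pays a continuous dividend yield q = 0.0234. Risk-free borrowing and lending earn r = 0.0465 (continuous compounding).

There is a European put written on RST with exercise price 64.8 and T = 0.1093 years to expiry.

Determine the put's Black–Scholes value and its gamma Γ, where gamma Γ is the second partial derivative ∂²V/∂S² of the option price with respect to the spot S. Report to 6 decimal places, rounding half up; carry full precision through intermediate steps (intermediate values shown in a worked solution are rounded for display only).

price = 8.626302
Γ = 0.032342

σ√T = 0.5735·√0.1093 = 0.189602
d₁ = (ln(S/K) + (r−q+σ²/2)T) / (σ√T) = (ln(58.05/64.8) + (0.0465−0.0234+0.5735²/2)·0.1093) / 0.189602 = (-0.110001 + 0.020499) / 0.189602 = -0.472049
d₂ = d₁ − σ√T = -0.472049 − 0.189602 = -0.661651
e^{−rT} = 0.994930
e^{−qT} = 0.997446
N(−d₁) = 0.681554,  N(−d₂) = 0.745903
Put price V = K·e^{−rT}·N(−d₂) − S·e^{−qT}·N(−d₁) = 48.089456 − 39.463154 = 8.626302
φ(d₁) = (1/√(2π))·e^{−d₁²/2} = 0.356881
Γ = e^{−qT}·φ(d₁) / (S·σ·√T) = 0.032342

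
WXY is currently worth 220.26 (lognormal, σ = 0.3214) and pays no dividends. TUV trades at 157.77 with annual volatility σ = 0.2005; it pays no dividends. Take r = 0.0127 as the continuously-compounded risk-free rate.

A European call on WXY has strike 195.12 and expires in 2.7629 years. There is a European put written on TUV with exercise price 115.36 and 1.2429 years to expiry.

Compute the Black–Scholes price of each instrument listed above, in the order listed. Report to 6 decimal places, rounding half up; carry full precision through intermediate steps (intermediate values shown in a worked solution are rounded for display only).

[WXY call K=195.12]
σ√T = 0.3214·√2.7629 = 0.534230
d₁ = (ln(S/K) + (r+σ²/2)T) / (σ√T) = (ln(220.26/195.12) + (0.0127+0.3214²/2)·2.7629) / 0.534230 = (0.121194 + 0.177790) / 0.534230 = 0.559653
d₂ = d₁ − σ√T = 0.559653 − 0.534230 = 0.025423
e^{−rT} = 0.965520
N(d₁) = 0.712142,  N(d₂) = 0.510141
price = S·N(d₁) − K·e^{−rT}·N(d₂) = 156.856403 − 96.106629 = 60.749775
[TUV put K=115.36]
σ√T = 0.2005·√1.2429 = 0.223528
d₁ = (ln(S/K) + (r+σ²/2)T) / (σ√T) = (ln(157.77/115.36) + (0.0127+0.2005²/2)·1.2429) / 0.223528 = (0.313081 + 0.040767) / 0.223528 = 1.583012
d₂ = d₁ − σ√T = 1.583012 − 0.223528 = 1.359483
e^{−rT} = 0.984339
N(−d₁) = 0.056709,  N(−d₂) = 0.086997
price = K·e^{−rT}·N(−d₂) − S·N(−d₁) = 9.878770 − 8.947042 = 0.931729

price(WXY call K=195.12) = 60.749775
price(TUV put K=115.36) = 0.931729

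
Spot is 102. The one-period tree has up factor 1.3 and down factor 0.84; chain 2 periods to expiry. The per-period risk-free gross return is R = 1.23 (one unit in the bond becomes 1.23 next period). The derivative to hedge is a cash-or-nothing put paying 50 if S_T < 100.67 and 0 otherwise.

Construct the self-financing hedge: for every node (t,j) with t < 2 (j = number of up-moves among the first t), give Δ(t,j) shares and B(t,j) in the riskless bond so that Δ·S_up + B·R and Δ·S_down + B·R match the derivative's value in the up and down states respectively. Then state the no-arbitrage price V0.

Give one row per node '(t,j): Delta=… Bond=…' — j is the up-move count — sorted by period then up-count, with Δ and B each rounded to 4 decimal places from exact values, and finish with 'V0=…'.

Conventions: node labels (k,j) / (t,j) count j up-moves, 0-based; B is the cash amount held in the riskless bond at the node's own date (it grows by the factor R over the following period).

(0,0): Delta=-0.1318 Bond=14.2130
(1,0): Delta=-1.2686 Bond=114.8816
(1,1): Delta=0.0000 Bond=0.0000
V0=0.7653

Arbitrage-free pricing uses the up-move probability p* = (R−d)/(u−d) = 0.8478, discounting each step at R = 1.23.
At maturity the claim pays: V(2,0)=50.0000, V(2,1)=0.0000, V(2,2)=0.0000
(1,0): S=85.6800. Δ = (V_up−V_dn)/(S_up−S_dn) = (0.0000−50.0000)/(111.3840−71.9712) = -1.2686. V = [p*·0.0000 + (1−p*)·50.0000]/1.23 = 6.1859. B = V − Δ·S = 114.8816.
(1,1): S=132.6000. Δ = (V_up−V_dn)/(S_up−S_dn) = (0.0000−0.0000)/(172.3800−111.3840) = 0.0000. V = [p*·0.0000 + (1−p*)·0.0000]/1.23 = 0.0000. B = V − Δ·S = 0.0000.
(0,0): S=102.0000. Δ = (V_up−V_dn)/(S_up−S_dn) = (0.0000−6.1859)/(132.6000−85.6800) = -0.1318. V = [p*·0.0000 + (1−p*)·6.1859]/1.23 = 0.7653. B = V − Δ·S = 14.2130.
Check: Δ(0,0)·S0 + B(0,0) = 0.7653 = V0.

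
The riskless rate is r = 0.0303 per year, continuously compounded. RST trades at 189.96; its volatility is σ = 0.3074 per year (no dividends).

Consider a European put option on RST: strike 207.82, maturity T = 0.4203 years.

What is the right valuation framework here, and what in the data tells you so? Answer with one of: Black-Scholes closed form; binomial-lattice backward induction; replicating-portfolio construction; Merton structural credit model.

Key observation: the strike-207.82 put on RST is European-exercise on a continuously-modelled lognormal underlying, so its value is a single closed-form evaluation.

framework: Black-Scholes closed form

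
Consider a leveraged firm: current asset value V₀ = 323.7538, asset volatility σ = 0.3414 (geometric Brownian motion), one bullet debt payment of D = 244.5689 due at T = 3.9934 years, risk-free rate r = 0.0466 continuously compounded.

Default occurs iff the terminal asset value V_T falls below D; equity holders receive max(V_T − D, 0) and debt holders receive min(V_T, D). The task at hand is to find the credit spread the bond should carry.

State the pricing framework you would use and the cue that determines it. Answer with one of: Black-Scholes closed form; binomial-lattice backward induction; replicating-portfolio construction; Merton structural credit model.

Key observation: a levered firm with one bullet debt due at 3.9934 years is the canonical structural-credit setup: equity is a call on the firm's assets struck at the face value.

framework: Merton structural credit model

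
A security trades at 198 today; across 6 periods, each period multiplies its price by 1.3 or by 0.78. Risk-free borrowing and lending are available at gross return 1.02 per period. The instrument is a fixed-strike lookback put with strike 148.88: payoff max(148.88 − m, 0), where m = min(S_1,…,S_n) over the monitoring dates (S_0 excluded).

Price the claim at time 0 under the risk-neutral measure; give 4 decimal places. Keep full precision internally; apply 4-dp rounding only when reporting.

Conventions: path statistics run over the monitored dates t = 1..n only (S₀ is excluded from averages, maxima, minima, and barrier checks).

Risk-neutral up-probability p* = (R−d)/(u−d) = (1.02−0.78)/(1.3−0.78) = 0.4615; the claim prices as the p*-weighted sum of path payoffs discounted by R^6.
Enumerate all 2^6 = 64 price paths (U = up ×1.3, D = down ×0.78); each path with k up-moves has probability p*^k·(1−p*)^(6−k).
DDDDDD: m=44.5895, payoff=104.2905, prob=0.024374
UDDDDD: m=74.3159, payoff=74.5641, prob=0.020892
DUDDDD: m=74.3159, payoff=74.5641, prob=0.020892
UUDDDD: m=123.8598, payoff=25.0202, prob=0.017907
DDUDDD: m=74.3159, payoff=74.5641, prob=0.020892
UDUDDD: m=123.8598, payoff=25.0202, prob=0.017907
DUUDDD: m=123.8598, payoff=25.0202, prob=0.017907
UUUDDD: m=206.4330, payoff=0.0000, prob=0.015349
DDDUDD: m=74.3159, payoff=74.5641, prob=0.020892
UDDUDD: m=123.8598, payoff=25.0202, prob=0.017907
DUDUDD: m=123.8598, payoff=25.0202, prob=0.017907
UUDUDD: m=206.4330, payoff=0.0000, prob=0.015349
DDUUDD: m=120.4632, payoff=28.4168, prob=0.017907
UDUUDD: m=200.7720, payoff=0.0000, prob=0.015349
DUUUDD: m=154.4400, payoff=0.0000, prob=0.015349
UUUUDD: m=257.4000, payoff=0.0000, prob=0.013157
DDDDUD: m=73.2898, payoff=75.5902, prob=0.020892
UDDDUD: m=122.1497, payoff=26.7303, prob=0.017907
DUDDUD: m=122.1497, payoff=26.7303, prob=0.017907
UUDDUD: m=203.5828, payoff=0.0000, prob=0.015349
DDUDUD: m=120.4632, payoff=28.4168, prob=0.017907
UDUDUD: m=200.7720, payoff=0.0000, prob=0.015349
DUUDUD: m=154.4400, payoff=0.0000, prob=0.015349
UUUDUD: m=257.4000, payoff=0.0000, prob=0.013157
DDDUUD: m=93.9613, payoff=54.9187, prob=0.017907
UDDUUD: m=156.6022, payoff=0.0000, prob=0.015349
DUDUUD: m=154.4400, payoff=0.0000, prob=0.015349
UUDUUD: m=257.4000, payoff=0.0000, prob=0.013157
DDUUUD: m=120.4632, payoff=28.4168, prob=0.015349
UDUUUD: m=200.7720, payoff=0.0000, prob=0.013157
DUUUUD: m=154.4400, payoff=0.0000, prob=0.013157
UUUUUD: m=257.4000, payoff=0.0000, prob=0.011277
DDDDDU: m=57.1661, payoff=91.7139, prob=0.020892
UDDDDU: m=95.2768, payoff=53.6032, prob=0.017907
DUDDDU: m=95.2768, payoff=53.6032, prob=0.017907
UUDDDU: m=158.7946, payoff=0.0000, prob=0.015349
DDUDDU: m=95.2768, payoff=53.6032, prob=0.017907
UDUDDU: m=158.7946, payoff=0.0000, prob=0.015349
DUUDDU: m=154.4400, payoff=0.0000, prob=0.015349
UUUDDU: m=257.4000, payoff=0.0000, prob=0.013157
DDDUDU: m=93.9613, payoff=54.9187, prob=0.017907
UDDUDU: m=156.6022, payoff=0.0000, prob=0.015349
DUDUDU: m=154.4400, payoff=0.0000, prob=0.015349
UUDUDU: m=257.4000, payoff=0.0000, prob=0.013157
DDUUDU: m=120.4632, payoff=28.4168, prob=0.015349
UDUUDU: m=200.7720, payoff=0.0000, prob=0.013157
DUUUDU: m=154.4400, payoff=0.0000, prob=0.013157
UUUUDU: m=257.4000, payoff=0.0000, prob=0.011277
DDDDUU: m=73.2898, payoff=75.5902, prob=0.017907
UDDDUU: m=122.1497, payoff=26.7303, prob=0.015349
DUDDUU: m=122.1497, payoff=26.7303, prob=0.015349
UUDDUU: m=203.5828, payoff=0.0000, prob=0.013157
DDUDUU: m=120.4632, payoff=28.4168, prob=0.015349
UDUDUU: m=200.7720, payoff=0.0000, prob=0.013157
DUUDUU: m=154.4400, payoff=0.0000, prob=0.013157
UUUDUU: m=257.4000, payoff=0.0000, prob=0.011277
DDDUUU: m=93.9613, payoff=54.9187, prob=0.015349
UDDUUU: m=156.6022, payoff=0.0000, prob=0.013157
DUDUUU: m=154.4400, payoff=0.0000, prob=0.013157
UUDUUU: m=257.4000, payoff=0.0000, prob=0.011277
DDUUUU: m=120.4632, payoff=28.4168, prob=0.013157
UDUUUU: m=200.7720, payoff=0.0000, prob=0.011277
DUUUUU: m=154.4400, payoff=0.0000, prob=0.011277
UUUUUU: m=257.4000, payoff=0.0000, prob=0.009666
Price = Σ prob·payoff / R^6 = 26.030025 / 1.126162 = 23.1139

price = 23.1139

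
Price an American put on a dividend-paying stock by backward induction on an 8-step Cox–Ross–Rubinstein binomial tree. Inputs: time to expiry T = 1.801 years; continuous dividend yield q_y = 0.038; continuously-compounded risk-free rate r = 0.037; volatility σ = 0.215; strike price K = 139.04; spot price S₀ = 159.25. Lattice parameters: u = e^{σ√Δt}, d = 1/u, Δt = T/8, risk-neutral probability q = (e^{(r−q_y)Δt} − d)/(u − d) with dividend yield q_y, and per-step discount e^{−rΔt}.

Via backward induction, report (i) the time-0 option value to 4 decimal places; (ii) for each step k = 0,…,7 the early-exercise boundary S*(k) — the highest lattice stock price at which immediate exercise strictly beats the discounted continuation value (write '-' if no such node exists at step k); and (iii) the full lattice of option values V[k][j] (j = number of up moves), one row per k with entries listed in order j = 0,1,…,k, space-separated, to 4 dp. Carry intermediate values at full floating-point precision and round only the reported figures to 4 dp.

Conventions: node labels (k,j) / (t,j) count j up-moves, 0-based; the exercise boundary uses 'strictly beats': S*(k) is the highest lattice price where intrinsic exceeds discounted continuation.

price = 8.7955
boundary = - - - - - 95.6233 105.8929 117.2654
tree:
8.7955
12.8409 4.4513
18.2859 7.0112 1.6826
25.2910 10.8173 2.9016 0.3565
33.8022 16.2708 4.9424 0.6828 0.0000
43.4167 23.7052 8.2890 1.3074 0.0000 0.0000
52.6904 33.1471 13.6219 2.5036 0.0000 0.0000 0.0000
61.0646 43.4167 21.7746 4.7943 0.0000 0.0000 0.0000 0.0000
68.6268 52.6904 33.1471 9.1807 0.0000 0.0000 0.0000 0.0000 0.0000

params: Δt=0.22512 u=1.10740 d=0.90302 q=0.47342 e^(-rΔt)=0.99170
t_8 payoffs: 68.6268 52.6904 33.1471 9.1807 0.0000 0.0000 0.0000 0.0000 0.0000
t_7: node(7,0) S=77.9754 payoff=61.0646 vs cont=60.5755 → 61.0646 [stop]  node(7,1) S=95.6233 payoff=43.4167 vs cont=43.0779 → 43.4167 [stop]  node(7,2) S=117.2654 payoff=21.7746 vs cont=21.6201 → 21.7746 [stop]  node(7,3) S=143.8058 payoff=0.0000 vs cont=4.7943 → 4.7943 [wait]  node(7,4) S=176.3529 payoff=0.0000 vs cont=0.0000 → 0.0000 [wait]  node(7,5) S=216.2663 payoff=0.0000 vs cont=0.0000 → 0.0000 [wait]  node(7,6) S=265.2132 payoff=0.0000 vs cont=0.0000 → 0.0000 [wait]  node(7,7) S=325.2382 payoff=0.0000 vs cont=0.0000 → 0.0000 [wait]  ⇒ S*(7)=117.2654
t_6: node(6,0) S=86.3496 payoff=52.6904 vs cont=52.2726 → 52.6904 [stop]  node(6,1) S=105.8929 payoff=33.1471 vs cont=32.8958 → 33.1471 [stop]  node(6,2) S=129.8593 payoff=9.1807 vs cont=13.6219 → 13.6219 [wait]  node(6,3) S=159.2500 payoff=0.0000 vs cont=2.5036 → 2.5036 [wait]  node(6,4) S=195.2926 payoff=0.0000 vs cont=0.0000 → 0.0000 [wait]  node(6,5) S=239.4926 payoff=0.0000 vs cont=0.0000 → 0.0000 [wait]  node(6,6) S=293.6962 payoff=0.0000 vs cont=0.0000 → 0.0000 [wait]  ⇒ S*(6)=105.8929
t_5: node(5,0) S=95.6233 payoff=43.4167 vs cont=43.0779 → 43.4167 [stop]  node(5,1) S=117.2654 payoff=21.7746 vs cont=23.7052 → 23.7052 [wait]  node(5,2) S=143.8058 payoff=0.0000 vs cont=8.2890 → 8.2890 [wait]  node(5,3) S=176.3529 payoff=0.0000 vs cont=1.3074 → 1.3074 [wait]  node(5,4) S=216.2663 payoff=0.0000 vs cont=0.0000 → 0.0000 [wait]  node(5,5) S=265.2132 payoff=0.0000 vs cont=0.0000 → 0.0000 [wait]  ⇒ S*(5)=95.6233
t_4: node(4,0) S=105.8929 payoff=33.1471 vs cont=33.8022 → 33.8022 [wait]  node(4,1) S=129.8593 payoff=9.1807 vs cont=16.2708 → 16.2708 [wait]  node(4,2) S=159.2500 payoff=0.0000 vs cont=4.9424 → 4.9424 [wait]  node(4,3) S=195.2926 payoff=0.0000 vs cont=0.6828 → 0.6828 [wait]  node(4,4) S=239.4926 payoff=0.0000 vs cont=0.0000 → 0.0000 [wait]  ⇒ S*(4)=-
t_3: node(3,0) S=117.2654 payoff=21.7746 vs cont=25.2910 → 25.2910 [wait]  node(3,1) S=143.8058 payoff=0.0000 vs cont=10.8173 → 10.8173 [wait]  node(3,2) S=176.3529 payoff=0.0000 vs cont=2.9016 → 2.9016 [wait]  node(3,3) S=216.2663 payoff=0.0000 vs cont=0.3565 → 0.3565 [wait]  ⇒ S*(3)=-
t_2: node(2,0) S=129.8593 payoff=9.1807 vs cont=18.2859 → 18.2859 [wait]  node(2,1) S=159.2500 payoff=0.0000 vs cont=7.0112 → 7.0112 [wait]  node(2,2) S=195.2926 payoff=0.0000 vs cont=1.6826 → 1.6826 [wait]  ⇒ S*(2)=-
t_1: node(1,0) S=143.8058 payoff=0.0000 vs cont=12.8409 → 12.8409 [wait]  node(1,1) S=176.3529 payoff=0.0000 vs cont=4.4513 → 4.4513 [wait]  ⇒ S*(1)=-
t_0: node(0,0) S=159.2500 payoff=0.0000 vs cont=8.7955 → 8.7955 [wait]  ⇒ S*(0)=-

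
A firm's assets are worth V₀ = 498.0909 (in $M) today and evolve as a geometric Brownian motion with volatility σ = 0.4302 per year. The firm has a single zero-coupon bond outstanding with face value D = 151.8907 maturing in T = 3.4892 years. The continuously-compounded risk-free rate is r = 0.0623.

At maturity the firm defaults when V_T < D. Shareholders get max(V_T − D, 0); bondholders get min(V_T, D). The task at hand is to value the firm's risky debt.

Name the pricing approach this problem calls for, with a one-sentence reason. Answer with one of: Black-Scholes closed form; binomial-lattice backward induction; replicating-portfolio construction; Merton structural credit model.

framework: Merton structural credit model

Key observation: assets follow a GBM and default happens iff V_T < 151.8907; valuing claims on that split (equity as a call, risky debt as the residual) is the structural model's definition.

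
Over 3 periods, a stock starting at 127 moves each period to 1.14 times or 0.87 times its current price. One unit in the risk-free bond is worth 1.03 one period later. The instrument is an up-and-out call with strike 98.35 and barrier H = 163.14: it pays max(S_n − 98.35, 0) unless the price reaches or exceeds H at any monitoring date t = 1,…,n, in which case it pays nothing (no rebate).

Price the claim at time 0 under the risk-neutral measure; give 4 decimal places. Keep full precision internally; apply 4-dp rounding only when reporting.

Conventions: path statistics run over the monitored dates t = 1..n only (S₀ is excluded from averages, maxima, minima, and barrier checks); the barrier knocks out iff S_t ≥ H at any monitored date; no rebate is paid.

No-arbitrage gives p* = (R−d)/(u−d) = 0.5926: enumerate every path, weight its payoff by its p*-probability, and discount by R^3.
Enumerate all 2^3 = 8 price paths (U = up ×1.14, D = down ×0.87); each path with k up-moves has probability p*^k·(1−p*)^(3−k).
DDD: M=110.4900, payoff=0.0000, prob=0.067622
UDD: M=144.7800, payoff=11.2340, prob=0.098359
DUD: M=125.9586, payoff=11.2340, prob=0.098359
UUD: M=165.0492, payoff=0.0000, prob=0.143068
DDU: M=110.4900, payoff=11.2340, prob=0.098359
UDU: M=144.7800, payoff=45.2428, prob=0.143068
DUU: M=143.5928, payoff=45.2428, prob=0.143068
UUU: M=188.1561, payoff=0.0000, prob=0.208098
Price = Σ prob·payoff / R^3 = 16.260450 / 1.092727 = 14.8806

price = 14.8806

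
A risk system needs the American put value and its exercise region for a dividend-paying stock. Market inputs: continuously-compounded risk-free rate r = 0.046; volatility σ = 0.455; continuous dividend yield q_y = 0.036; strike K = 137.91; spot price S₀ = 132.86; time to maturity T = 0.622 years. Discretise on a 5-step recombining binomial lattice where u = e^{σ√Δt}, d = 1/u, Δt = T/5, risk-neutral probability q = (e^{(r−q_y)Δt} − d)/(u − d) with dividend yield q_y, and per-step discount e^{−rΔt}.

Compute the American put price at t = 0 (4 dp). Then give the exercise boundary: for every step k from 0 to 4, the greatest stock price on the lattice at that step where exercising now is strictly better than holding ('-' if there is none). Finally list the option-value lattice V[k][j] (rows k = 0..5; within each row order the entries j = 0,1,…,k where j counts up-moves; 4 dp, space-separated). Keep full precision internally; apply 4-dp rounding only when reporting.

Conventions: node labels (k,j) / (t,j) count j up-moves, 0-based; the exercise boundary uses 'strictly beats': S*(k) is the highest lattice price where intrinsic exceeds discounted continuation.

price = 21.9475
boundary = - - - 82.0932 96.3835
tree:
21.9475
31.2376 11.4799
42.7726 18.2899 3.7498
55.8168 28.2230 7.0338 0.0000
67.9884 41.5265 13.1938 0.0000 0.0000
78.3553 55.8168 24.7485 0.0000 0.0000 0.0000

Δt=0.12440, u=1.17407, d=0.85173, q=0.46383, disc=e^(-rΔt)=0.99429
k=5 terminal: V=max(K-S,0) → 78.3553 55.8168 24.7485 0.0000 0.0000 0.0000
k=4: j=0 S=69.9216 intr=67.9884 cont=67.5139 V=67.9884[EX]; j=1 S=96.3835 intr=41.5265 cont=41.1702 V=41.5265[EX]; j=2 S=132.8600 intr=5.0500 cont=13.1938 V=13.1938[hold]; j=3 S=183.1410 intr=0.0000 cont=0.0000 V=0.0000[hold]; j=4 S=252.4509 intr=0.0000 cont=0.0000 V=0.0000[hold]  S*(4)=96.3835
k=3: j=0 S=82.0932 intr=55.8168 cont=55.3967 V=55.8168[EX]; j=1 S=113.1615 intr=24.7485 cont=28.2230 V=28.2230[hold]; j=2 S=155.9875 intr=0.0000 cont=7.0338 V=7.0338[hold]; j=3 S=215.0212 intr=0.0000 cont=0.0000 V=0.0000[hold]  S*(3)=82.0932
k=2: j=0 S=96.3835 intr=41.5265 cont=42.7726 V=42.7726[hold]; j=1 S=132.8600 intr=5.0500 cont=18.2899 V=18.2899[hold]; j=2 S=183.1410 intr=0.0000 cont=3.7498 V=3.7498[hold]  S*(2)=-
k=1: j=0 S=113.1615 intr=24.7485 cont=31.2376 V=31.2376[hold]; j=1 S=155.9875 intr=0.0000 cont=11.4799 V=11.4799[hold]  S*(1)=-
k=0: j=0 S=132.8600 intr=5.0500 cont=21.9475 V=21.9475[hold]  S*(0)=-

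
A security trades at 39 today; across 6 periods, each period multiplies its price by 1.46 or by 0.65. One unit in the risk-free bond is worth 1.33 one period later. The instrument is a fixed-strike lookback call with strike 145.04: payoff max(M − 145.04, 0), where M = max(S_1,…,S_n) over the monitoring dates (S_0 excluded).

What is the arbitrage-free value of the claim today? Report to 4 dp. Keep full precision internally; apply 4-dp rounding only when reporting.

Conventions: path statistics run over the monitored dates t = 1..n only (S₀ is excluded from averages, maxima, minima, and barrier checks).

Risk-neutral up-probability p* = (R−d)/(u−d) = (1.33−0.65)/(1.46−0.65) = 0.8395; the claim prices as the p*-weighted sum of path payoffs discounted by R^6.
Enumerate all 2^6 = 64 price paths (U = up ×1.46, D = down ×0.65); each path with k up-moves has probability p*^k·(1−p*)^(6−k).
DDDDDD: M=25.3500, payoff=0.0000, prob=0.000017
UDDDDD: M=56.9400, payoff=0.0000, prob=0.000089
DUDDDD: M=37.0110, payoff=0.0000, prob=0.000089
UUDDDD: M=83.1324, payoff=0.0000, prob=0.000468
DDUDDD: M=25.3500, payoff=0.0000, prob=0.000089
UDUDDD: M=56.9400, payoff=0.0000, prob=0.000468
DUUDDD: M=54.0361, payoff=0.0000, prob=0.000468
UUUDDD: M=121.3733, payoff=0.0000, prob=0.002446
DDDUDD: M=25.3500, payoff=0.0000, prob=0.000089
UDDUDD: M=56.9400, payoff=0.0000, prob=0.000468
DUDUDD: M=37.0110, payoff=0.0000, prob=0.000468
UUDUDD: M=83.1324, payoff=0.0000, prob=0.002446
DDUUDD: M=35.1234, payoff=0.0000, prob=0.000468
UDUUDD: M=78.8926, payoff=0.0000, prob=0.002446
DUUUDD: M=78.8926, payoff=0.0000, prob=0.002446
UUUUDD: M=177.2050, payoff=32.1650, prob=0.012794
DDDDUD: M=25.3500, payoff=0.0000, prob=0.000089
UDDDUD: M=56.9400, payoff=0.0000, prob=0.000468
DUDDUD: M=37.0110, payoff=0.0000, prob=0.000468
UUDDUD: M=83.1324, payoff=0.0000, prob=0.002446
DDUDUD: M=25.3500, payoff=0.0000, prob=0.000468
UDUDUD: M=56.9400, payoff=0.0000, prob=0.002446
DUUDUD: M=54.0361, payoff=0.0000, prob=0.002446
UUUDUD: M=121.3733, payoff=0.0000, prob=0.012794
DDDUUD: M=25.3500, payoff=0.0000, prob=0.000468
UDDUUD: M=56.9400, payoff=0.0000, prob=0.002446
DUDUUD: M=51.2802, payoff=0.0000, prob=0.002446
UUDUUD: M=115.1833, payoff=0.0000, prob=0.012794
DDUUUD: M=51.2802, payoff=0.0000, prob=0.002446
UDUUUD: M=115.1833, payoff=0.0000, prob=0.012794
DUUUUD: M=115.1833, payoff=0.0000, prob=0.012794
UUUUUD: M=258.7193, payoff=113.6793, prob=0.066923
DDDDDU: M=25.3500, payoff=0.0000, prob=0.000089
UDDDDU: M=56.9400, payoff=0.0000, prob=0.000468
DUDDDU: M=37.0110, payoff=0.0000, prob=0.000468
UUDDDU: M=83.1324, payoff=0.0000, prob=0.002446
DDUDDU: M=25.3500, payoff=0.0000, prob=0.000468
UDUDDU: M=56.9400, payoff=0.0000, prob=0.002446
DUUDDU: M=54.0361, payoff=0.0000, prob=0.002446
UUUDDU: M=121.3733, payoff=0.0000, prob=0.012794
DDDUDU: M=25.3500, payoff=0.0000, prob=0.000468
UDDUDU: M=56.9400, payoff=0.0000, prob=0.002446
DUDUDU: M=37.0110, payoff=0.0000, prob=0.002446
UUDUDU: M=83.1324, payoff=0.0000, prob=0.012794
DDUUDU: M=35.1234, payoff=0.0000, prob=0.002446
UDUUDU: M=78.8926, payoff=0.0000, prob=0.012794
DUUUDU: M=78.8926, payoff=0.0000, prob=0.012794
UUUUDU: M=177.2050, payoff=32.1650, prob=0.066923
DDDDUU: M=25.3500, payoff=0.0000, prob=0.000468
UDDDUU: M=56.9400, payoff=0.0000, prob=0.002446
DUDDUU: M=37.0110, payoff=0.0000, prob=0.002446
UUDDUU: M=83.1324, payoff=0.0000, prob=0.012794
DDUDUU: M=33.3321, payoff=0.0000, prob=0.002446
UDUDUU: M=74.8691, payoff=0.0000, prob=0.012794
DUUDUU: M=74.8691, payoff=0.0000, prob=0.012794
UUUDUU: M=168.1676, payoff=23.1276, prob=0.066923
DDDUUU: M=33.3321, payoff=0.0000, prob=0.002446
UDDUUU: M=74.8691, payoff=0.0000, prob=0.012794
DUDUUU: M=74.8691, payoff=0.0000, prob=0.012794
UUDUUU: M=168.1676, payoff=23.1276, prob=0.066923
DDUUUU: M=74.8691, payoff=0.0000, prob=0.012794
UDUUUU: M=168.1676, payoff=23.1276, prob=0.066923
DUUUUU: M=168.1676, payoff=23.1276, prob=0.066923
UUUUUU: M=377.7302, payoff=232.6902, prob=0.350061
Price = Σ prob·payoff / R^6 = 97.818725 / 5.534901 = 17.6731

price = 17.6731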